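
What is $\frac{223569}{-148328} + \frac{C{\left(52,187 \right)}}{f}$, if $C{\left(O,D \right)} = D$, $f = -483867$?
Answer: $- \frac{108205398659}{71771024376} \approx -1.5076$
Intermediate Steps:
$\frac{223569}{-148328} + \frac{C{\left(52,187 \right)}}{f} = \frac{223569}{-148328} + \frac{187}{-483867} = 223569 \left(- \frac{1}{148328}\right) + 187 \left(- \frac{1}{483867}\right) = - \frac{223569}{148328} - \frac{187}{483867} = - \frac{108205398659}{71771024376}$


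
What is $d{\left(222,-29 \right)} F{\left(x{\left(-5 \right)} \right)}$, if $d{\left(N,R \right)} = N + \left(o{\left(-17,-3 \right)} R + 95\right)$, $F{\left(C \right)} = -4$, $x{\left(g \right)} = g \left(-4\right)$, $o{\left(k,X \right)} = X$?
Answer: $-1616$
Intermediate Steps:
$x{\left(g \right)} = - 4 g$
$d{\left(N,R \right)} = 95 + N - 3 R$ ($d{\left(N,R \right)} = N - \left(-95 + 3 R\right) = 95 + N - 3 R$)
$d{\left(222,-29 \right)} F{\left(x{\left(-5 \right)} \right)} = \left(95 + 222 - -87\right) \left(-4\right) = \left(95 + 222 + 87\right) \left(-4\right) = 404 \left(-4\right) = -1616$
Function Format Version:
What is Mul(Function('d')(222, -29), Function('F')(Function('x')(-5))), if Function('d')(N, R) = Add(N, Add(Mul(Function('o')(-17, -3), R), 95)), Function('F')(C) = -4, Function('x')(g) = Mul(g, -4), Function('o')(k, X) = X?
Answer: -1616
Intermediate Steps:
Function('x')(g) = Mul(-4, g)
Function('d')(N, R) = Add(95, N, Mul(-3, R)) (Function('d')(N, R) = Add(N, Add(Mul(-3, R), 95)) = Add(N, Add(95, Mul(-3, R))) = Add(95, N, Mul(-3, R)))
Mul(Function('d')(222, -29), Function('F')(Function('x')(-5))) = Mul(Add(95, 222, Mul(-3, -29)), -4) = Mul(Add(95, 222, 87), -4) = Mul(404, -4) = -1616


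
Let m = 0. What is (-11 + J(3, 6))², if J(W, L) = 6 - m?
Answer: 25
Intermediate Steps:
J(W, L) = 6 (J(W, L) = 6 - 1*0 = 6 + 0 = 6)
(-11 + J(3, 6))² = (-11 + 6)² = (-5)² = 25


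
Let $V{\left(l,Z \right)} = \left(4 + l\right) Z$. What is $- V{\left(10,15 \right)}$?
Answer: $-210$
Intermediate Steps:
$V{\left(l,Z \right)} = Z \left(4 + l\right)$
$- V{\left(10,15 \right)} = - 15 \left(4 + 10\right) = - 15 \cdot 14 = \left(-1\right) 210 = -210$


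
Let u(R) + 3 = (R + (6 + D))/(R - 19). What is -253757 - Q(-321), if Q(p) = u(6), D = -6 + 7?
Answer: -253753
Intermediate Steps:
D = 1
u(R) = -3 + (7 + R)/(-19 + R) (u(R) = -3 + (R + (6 + 1))/(R - 19) = -3 + (R + 7)/(-19 + R) = -3 + (7 + R)/(-19 + R))
Q(p) = -4 (Q(p) = 2*(32 - 1*6)/(-19 + 6) = 2*(32 - 6)/(-13) = 2*(-1/13)*26 = -4)
-253757 - Q(-321) = -253757 - 1*(-4) = -253757 + 4 = -253753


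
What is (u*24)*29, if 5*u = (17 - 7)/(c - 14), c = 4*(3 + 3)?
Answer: 696/5 ≈ 139.20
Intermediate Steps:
c = 24 (c = 4*6 = 24)
u = ⅕ (u = ((17 - 7)/(24 - 14))/5 = (10/10)/5 = (10*(⅒))/5 = (⅕)*1 = ⅕ ≈ 0.20000)
(u*24)*29 = ((⅕)*24)*29 = (24/5)*29 = 696/5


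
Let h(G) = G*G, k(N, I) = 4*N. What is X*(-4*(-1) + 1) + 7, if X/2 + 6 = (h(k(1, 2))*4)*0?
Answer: -53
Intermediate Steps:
h(G) = G²
X = -12 (X = -12 + 2*(((4*1)²*4)*0) = -12 + 2*((4²*4)*0) = -12 + 2*((16*4)*0) = -12 + 2*(64*0) = -12 + 2*0 = -12 + 0 = -12)
X*(-4*(-1) + 1) + 7 = -12*(-4*(-1) + 1) + 7 = -12*(4 + 1) + 7 = -12*5 + 7 = -60 + 7 = -53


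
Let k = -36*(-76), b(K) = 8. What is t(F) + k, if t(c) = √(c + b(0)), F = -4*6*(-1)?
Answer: 2736 + 4*√2 ≈ 2741.7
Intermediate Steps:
F = 24 (F = -24*(-1) = 24)
k = 2736
t(c) = √(8 + c) (t(c) = √(c + 8) = √(8 + c))
t(F) + k = √(8 + 24) + 2736 = √32 + 2736 = 4*√2 + 2736 = 2736 + 4*√2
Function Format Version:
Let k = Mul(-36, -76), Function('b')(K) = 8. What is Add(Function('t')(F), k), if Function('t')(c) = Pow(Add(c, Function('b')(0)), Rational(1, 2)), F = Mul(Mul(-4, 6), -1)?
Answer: Add(2736, Mul(4, Pow(2, Rational(1, 2)))) ≈ 2741.7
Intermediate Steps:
F = 24 (F = Mul(-24, -1) = 24)
k = 2736
Function('t')(c) = Pow(Add(8, c), Rational(1, 2)) (Function('t')(c) = Pow(Add(c, 8), Rational(1, 2)) = Pow(Add(8, c), Rational(1, 2)))
Add(Function('t')(F), k) = Add(Pow(Add(8, 24), Rational(1, 2)), 2736) = Add(Pow(32, Rational(1, 2)), 2736) = Add(Mul(4, Pow(2, Rational(1, 2))), 2736) = Add(2736, Mul(4, Pow(2, Rational(1, 2))))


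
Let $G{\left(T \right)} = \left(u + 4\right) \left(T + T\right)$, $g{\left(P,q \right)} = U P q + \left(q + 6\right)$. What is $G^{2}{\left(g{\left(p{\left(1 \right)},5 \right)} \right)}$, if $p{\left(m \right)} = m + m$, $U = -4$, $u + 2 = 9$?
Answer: $407044$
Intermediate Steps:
$u = 7$ ($u = -2 + 9 = 7$)
$p{\left(m \right)} = 2 m$
$g{\left(P,q \right)} = 6 + q - 4 P q$ ($g{\left(P,q \right)} = - 4 P q + \left(q + 6\right) = - 4 P q + \left(6 + q\right) = 6 + q - 4 P q$)
$G{\left(T \right)} = 22 T$ ($G{\left(T \right)} = \left(7 + 4\right) \left(T + T\right) = 11 \cdot 2 T = 22 T$)
$G^{2}{\left(g{\left(p{\left(1 \right)},5 \right)} \right)} = \left(22 \left(6 + 5 - 4 \cdot 2 \cdot 1 \cdot 5\right)\right)^{2} = \left(22 \left(6 + 5 - 8 \cdot 5\right)\right)^{2} = \left(22 \left(6 + 5 - 40\right)\right)^{2} = \left(22 \left(-29\right)\right)^{2} = \left(-638\right)^{2} = 407044$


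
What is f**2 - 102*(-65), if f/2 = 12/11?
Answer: 802806/121 ≈ 6634.8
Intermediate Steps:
f = 24/11 (f = 2*(12/11) = 24/11 ≈ 2.1818)
f**2 - 102*(-65) = (24/11)**2 - 102*(-65) = 576/121 + 6630 = 802806/121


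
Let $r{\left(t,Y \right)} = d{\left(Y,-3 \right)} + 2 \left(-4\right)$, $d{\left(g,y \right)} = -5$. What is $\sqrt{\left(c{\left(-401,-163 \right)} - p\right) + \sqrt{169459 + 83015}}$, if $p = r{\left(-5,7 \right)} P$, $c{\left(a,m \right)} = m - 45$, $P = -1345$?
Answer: $\sqrt{-17693 + \sqrt{252474}} \approx 131.11 i$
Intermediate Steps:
$c{\left(a,m \right)} = -45 + m$
$r{\left(t,Y \right)} = -13$ ($r{\left(t,Y \right)} = -5 + 2 \left(-4\right) = -5 - 8 = -13$)
$p = 17485$ ($p = \left(-13\right) \left(-1345\right) = 17485$)
$\sqrt{\left(c{\left(-401,-163 \right)} - p\right) + \sqrt{169459 + 83015}} = \sqrt{\left(\left(-45 - 163\right) - 17485\right) + \sqrt{169459 + 83015}} = \sqrt{\left(-208 - 17485\right) + \sqrt{252474}} = \sqrt{-17693 + \sqrt{252474}}$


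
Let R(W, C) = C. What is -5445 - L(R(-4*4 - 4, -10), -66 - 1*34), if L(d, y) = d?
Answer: -5435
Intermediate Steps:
-5445 - L(R(-4*4 - 4, -10), -66 - 1*34) = -5445 - 1*(-10) = -5445 + 10 = -5435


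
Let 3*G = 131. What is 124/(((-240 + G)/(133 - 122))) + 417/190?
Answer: -903/190 ≈ -4.7526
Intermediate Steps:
G = 131/3 (G = (⅓)*131 = 131/3 ≈ 43.667)
124/(((-240 + G)/(133 - 122))) + 417/190 = 124/(((-240 + 131/3)/(133 - 122))) + 417/190 = 124/((-589/3/11)) + 417*(1/190) = 124/((-589/3*1/11)) + 417/190 = 124/(-589/33) + 417/190 = 124*(-33/589) + 417/190 = -132/19 + 417/190 = -903/190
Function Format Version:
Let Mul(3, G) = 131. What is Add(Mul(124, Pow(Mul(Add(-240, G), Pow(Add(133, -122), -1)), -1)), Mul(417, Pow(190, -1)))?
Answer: Rational(-903, 190) ≈ -4.7526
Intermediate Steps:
G = Rational(131, 3) (G = Mul(Rational(1, 3), 131) = Rational(131, 3) ≈ 43.667)
Add(Mul(124, Pow(Mul(Add(-240, G), Pow(Add(133, -122), -1)), -1)), Mul(417, Pow(190, -1))) = Add(Mul(124, Pow(Mul(Add(-240, Rational(131, 3)), Pow(Add(133, -122), -1)), -1)), Mul(417, Pow(190, -1))) = Add(Mul(124, Pow(Mul(Rational(-589, 3), Pow(11, -1)), -1)), Mul(417, Rational(1, 190))) = Add(Mul(124, Pow(Mul(Rational(-589, 3), Rational(1, 11)), -1)), Rational(417, 190)) = Add(Mul(124, Pow(Rational(-589, 33), -1)), Rational(417, 190)) = Add(Mul(124, Rational(-33, 589)), Rational(417, 190)) = Add(Rational(-132, 19), Rational(417, 190)) = Rational(-903, 190)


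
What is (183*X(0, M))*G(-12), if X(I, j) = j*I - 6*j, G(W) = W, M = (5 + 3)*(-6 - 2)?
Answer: -843264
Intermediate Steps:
M = -64 (M = 8*(-8) = -64)
X(I, j) = -6*j + I*j (X(I, j) = I*j - 6*j = -6*j + I*j)
(183*X(0, M))*G(-12) = (183*(-64*(-6 + 0)))*(-12) = (183*(-64*(-6)))*(-12) = (183*384)*(-12) = 70272*(-12) = -843264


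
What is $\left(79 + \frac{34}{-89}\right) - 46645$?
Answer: $- \frac{4144408}{89} \approx -46566.0$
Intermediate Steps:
$\left(79 + \frac{34}{-89}\right) - 46645 = \left(79 + 34 \left(- \frac{1}{89}\right)\right) - 46645 = \left(79 - \frac{34}{89}\right) - 46645 = \frac{6997}{89} - 46645 = - \frac{4144408}{89}$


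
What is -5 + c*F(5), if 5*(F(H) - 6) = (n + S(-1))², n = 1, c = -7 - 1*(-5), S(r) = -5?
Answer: -117/5 ≈ -23.400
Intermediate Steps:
c = -2 (c = -7 + 5 = -2)
F(H) = 46/5 (F(H) = 6 + (1 - 5)²/5 = 6 + (⅕)*(-4)² = 6 + (⅕)*16 = 6 + 16/5 = 46/5)
-5 + c*F(5) = -5 - 2*46/5 = -5 - 92/5 = -117/5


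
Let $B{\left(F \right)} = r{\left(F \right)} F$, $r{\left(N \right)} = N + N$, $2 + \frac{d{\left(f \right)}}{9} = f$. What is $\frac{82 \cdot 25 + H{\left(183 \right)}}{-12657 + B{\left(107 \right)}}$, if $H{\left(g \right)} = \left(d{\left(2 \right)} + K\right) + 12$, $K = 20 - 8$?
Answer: $\frac{2074}{10241} \approx 0.20252$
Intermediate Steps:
$d{\left(f \right)} = -18 + 9 f$
$r{\left(N \right)} = 2 N$
$K = 12$
$B{\left(F \right)} = 2 F^{2}$ ($B{\left(F \right)} = 2 F F = 2 F^{2}$)
$H{\left(g \right)} = 24$ ($H{\left(g \right)} = \left(\left(-18 + 9 \cdot 2\right) + 12\right) + 12 = \left(\left(-18 + 18\right) + 12\right) + 12 = \left(0 + 12\right) + 12 = 12 + 12 = 24$)
$\frac{82 \cdot 25 + H{\left(183 \right)}}{-12657 + B{\left(107 \right)}} = \frac{82 \cdot 25 + 24}{-12657 + 2 \cdot 107^{2}} = \frac{2050 + 24}{-12657 + 2 \cdot 11449} = \frac{2074}{-12657 + 22898} = \frac{2074}{10241}$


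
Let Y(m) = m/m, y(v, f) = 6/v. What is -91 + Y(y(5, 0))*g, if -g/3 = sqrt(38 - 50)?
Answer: -91 - 6*I*sqrt(3) ≈ -91.0 - 10.392*I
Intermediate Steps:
g = -6*I*sqrt(3) (g = -3*sqrt(38 - 50) = -6*I*sqrt(3) ≈ -10.392*I)
Y(m) = 1
-91 + Y(y(5, 0))*g = -91 + 1*(-6*I*sqrt(3)) = -91 - 6*I*sqrt(3)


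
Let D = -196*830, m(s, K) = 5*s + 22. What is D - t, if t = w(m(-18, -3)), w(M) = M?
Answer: -162612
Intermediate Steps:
m(s, K) = 22 + 5*s
D = -162680
t = -68 (t = 22 + 5*(-18) = 22 - 90 = -68)
D - t = -162680 - 1*(-68) = -162680 + 68 = -162612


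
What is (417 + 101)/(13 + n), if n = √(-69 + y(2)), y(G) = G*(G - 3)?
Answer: 3367/120 - 259*I*√71/120 ≈ 28.058 - 18.186*I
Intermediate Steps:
y(G) = G*(-3 + G)
n = I*√71 (n = √(-69 + 2*(-3 + 2)) = √(-69 + 2*(-1)) = √(-69 - 2) = √(-71) = I*√71 ≈ 8.4261*I)
(417 + 101)/(13 + n) = (417 + 101)/(13 + I*√71) = 518/(13 + I*√71)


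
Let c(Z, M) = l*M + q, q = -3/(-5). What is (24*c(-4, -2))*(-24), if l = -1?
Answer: -7488/5 ≈ -1497.6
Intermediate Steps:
q = ⅗ (q = -3*(-⅕) = ⅗ ≈ 0.60000)
c(Z, M) = ⅗ - M (c(Z, M) = -M + ⅗ = ⅗ - M)
(24*c(-4, -2))*(-24) = (24*(⅗ - 1*(-2)))*(-24) = (24*(⅗ + 2))*(-24) = (24*(13/5))*(-24) = (312/5)*(-24) = -7488/5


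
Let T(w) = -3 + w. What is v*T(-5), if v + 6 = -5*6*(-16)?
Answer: -3792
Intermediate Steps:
v = 474 (v = -6 - 5*6*(-16) = -6 - 30*(-16) = -6 + 480 = 474)
v*T(-5) = 474*(-3 - 5) = 474*(-8) = -3792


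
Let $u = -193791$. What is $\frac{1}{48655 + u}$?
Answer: $- \frac{1}{145136} \approx -6.8901 \cdot 10^{-6}$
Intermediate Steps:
$\frac{1}{48655 + u} = \frac{1}{48655 - 193791} = \frac{1}{-145136} = - \frac{1}{145136}$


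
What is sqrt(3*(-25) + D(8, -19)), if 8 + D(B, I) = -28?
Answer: I*sqrt(111) ≈ 10.536*I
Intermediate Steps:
D(B, I) = -36 (D(B, I) = -8 - 28 = -36)
sqrt(3*(-25) + D(8, -19)) = sqrt(3*(-25) - 36) = sqrt(-75 - 36) = sqrt(-111) = I*sqrt(111)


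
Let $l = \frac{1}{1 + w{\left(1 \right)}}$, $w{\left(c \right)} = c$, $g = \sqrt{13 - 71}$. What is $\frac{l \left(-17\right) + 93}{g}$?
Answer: $- \frac{169 i \sqrt{58}}{116} \approx - 11.095 i$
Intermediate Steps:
$g = i \sqrt{58}$ ($g = \sqrt{-58} = i \sqrt{58} \approx 7.6158 i$)
$l = \frac{1}{2}$ ($l = \frac{1}{1 + 1} = \frac{1}{2} \approx 0.5$)
$\frac{l \left(-17\right) + 93}{g} = \frac{\frac{1}{2} \left(-17\right) + 93}{i \sqrt{58}} = - \frac{i \sqrt{58}}{58} \left(- \frac{17}{2} + 93\right) = - \frac{i \sqrt{58}}{58} \cdot \frac{169}{2} = - \frac{169 i \sqrt{58}}{116}$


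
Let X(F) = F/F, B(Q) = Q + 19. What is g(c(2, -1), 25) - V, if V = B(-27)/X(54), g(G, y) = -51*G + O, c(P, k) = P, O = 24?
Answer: -70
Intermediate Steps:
B(Q) = 19 + Q
X(F) = 1
g(G, y) = 24 - 51*G (g(G, y) = -51*G + 24 = 24 - 51*G)
V = -8 (V = (19 - 27)/1 = -8*1 = -8)
g(c(2, -1), 25) - V = (24 - 51*2) - 1*(-8) = (24 - 102) + 8 = -78 + 8 = -70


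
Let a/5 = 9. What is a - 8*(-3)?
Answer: 69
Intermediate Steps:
a = 45 (a = 5*9 = 45)
a - 8*(-3) = 45 - 8*(-3) = 45 - 2*(-12) = 45 + 24 = 69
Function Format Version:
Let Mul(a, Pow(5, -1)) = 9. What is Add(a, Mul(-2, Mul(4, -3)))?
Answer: 69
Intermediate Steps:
a = 45 (a = Mul(5, 9) = 45)
Add(a, Mul(-2, Mul(4, -3))) = Add(45, Mul(-2, Mul(4, -3))) = Add(45, Mul(-2, -12)) = Add(45, 24) = 69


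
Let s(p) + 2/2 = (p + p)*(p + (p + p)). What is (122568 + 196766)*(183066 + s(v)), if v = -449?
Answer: 444727201114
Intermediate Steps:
s(p) = -1 + 6*p² (s(p) = -1 + (p + p)*(p + (p + p)) = -1 + (2*p)*(p + 2*p) = -1 + (2*p)*(3*p) = -1 + 6*p²)
(122568 + 196766)*(183066 + s(v)) = (122568 + 196766)*(183066 + (-1 + 6*(-449)²)) = 319334*(183066 + (-1 + 6*201601)) = 319334*(183066 + (-1 + 1209606)) = 319334*(183066 + 1209605) = 319334*1392671 = 444727201114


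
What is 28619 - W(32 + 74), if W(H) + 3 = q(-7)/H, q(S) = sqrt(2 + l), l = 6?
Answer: 28622 - sqrt(2)/53 ≈ 28622.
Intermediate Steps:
q(S) = 2*sqrt(2) (q(S) = sqrt(2 + 6) = sqrt(8) = 2*sqrt(2))
W(H) = -3 + 2*sqrt(2)/H (W(H) = -3 + (2*sqrt(2))/H = -3 + 2*sqrt(2)/H)
28619 - W(32 + 74) = 28619 - (-3 + 2*sqrt(2)/(32 + 74)) = 28619 - (-3 + 2*sqrt(2)/106) = 28619 - (-3 + 2*sqrt(2)*(1/106)) = 28619 - (-3 + sqrt(2)/53) = 28619 + (3 - sqrt(2)/53) = 28622 - sqrt(2)/53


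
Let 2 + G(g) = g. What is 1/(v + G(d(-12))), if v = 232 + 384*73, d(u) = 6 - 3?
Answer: 1/28265 ≈ 3.5379e-5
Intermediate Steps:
d(u) = 3
v = 28264 (v = 232 + 28032 = 28264)
G(g) = -2 + g
1/(v + G(d(-12))) = 1/(28264 + (-2 + 3)) = 1/(28264 + 1) = 1/28265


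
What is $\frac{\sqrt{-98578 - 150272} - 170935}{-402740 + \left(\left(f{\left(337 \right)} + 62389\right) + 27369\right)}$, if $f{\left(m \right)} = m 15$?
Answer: $\frac{170935}{307927} - \frac{15 i \sqrt{1106}}{307927} \approx 0.55512 - 0.00162 i$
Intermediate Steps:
$f{\left(m \right)} = 15 m$
$\frac{\sqrt{-98578 - 150272} - 170935}{-402740 + \left(\left(f{\left(337 \right)} + 62389\right) + 27369\right)} = \frac{\sqrt{-98578 - 150272} - 170935}{-402740 + \left(\left(15 \cdot 337 + 62389\right) + 27369\right)} = \frac{\sqrt{-248850} - 170935}{-402740 + \left(\left(5055 + 62389\right) + 27369\right)} = \frac{15 i \sqrt{1106} - 170935}{-402740 + \left(67444 + 27369\right)} = \frac{-170935 + 15 i \sqrt{1106}}{-402740 + 94813} = \frac{-170935 + 15 i \sqrt{1106}}{-307927} = \left(-170935 + 15 i \sqrt{1106}\right) \left(- \frac{1}{307927}\right) = \frac{170935}{307927} - \frac{15 i \sqrt{1106}}{307927}$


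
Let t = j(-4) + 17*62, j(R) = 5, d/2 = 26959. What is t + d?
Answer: 54977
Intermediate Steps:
d = 53918 (d = 2*26959 = 53918)
t = 1059 (t = 5 + 17*62 = 5 + 1054 = 1059)
t + d = 1059 + 53918 = 54977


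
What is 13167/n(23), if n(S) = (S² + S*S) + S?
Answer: 13167/1081 ≈ 12.180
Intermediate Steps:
n(S) = S + 2*S² (n(S) = (S² + S²) + S = 2*S² + S = S + 2*S²)
13167/n(23) = 13167/((23*(1 + 2*23))) = 13167/((23*(1 + 46))) = 13167/((23*47)) = 13167/1081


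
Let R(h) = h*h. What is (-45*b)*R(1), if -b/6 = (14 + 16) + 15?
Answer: 12150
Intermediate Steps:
R(h) = h²
b = -270 (b = -6*((14 + 16) + 15) = -6*(30 + 15) = -6*45 = -270)
(-45*b)*R(1) = -45*(-270)*1² = 12150*1 = 12150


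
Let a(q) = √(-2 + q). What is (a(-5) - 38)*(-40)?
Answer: 1520 - 40*I*√7 ≈ 1520.0 - 105.83*I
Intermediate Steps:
(a(-5) - 38)*(-40) = (√(-2 - 5) - 38)*(-40) = (√(-7) - 38)*(-40) = (I*√7 - 38)*(-40) = (-38 + I*√7)*(-40) = 1520 - 40*I*√7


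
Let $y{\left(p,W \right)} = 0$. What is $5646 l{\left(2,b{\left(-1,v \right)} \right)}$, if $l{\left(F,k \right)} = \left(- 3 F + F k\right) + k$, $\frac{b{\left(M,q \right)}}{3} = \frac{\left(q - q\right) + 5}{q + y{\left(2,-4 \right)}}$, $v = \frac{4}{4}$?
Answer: $220194$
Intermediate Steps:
$v = 1$ ($v = 4 \cdot \frac{1}{4} = 1$)
$b{\left(M,q \right)} = \frac{15}{q}$ ($b{\left(M,q \right)} = 3 \frac{\left(q - q\right) + 5}{q + 0} = 3 \frac{0 + 5}{q} = 3 \frac{5}{q} = \frac{15}{q}$)
$l{\left(F,k \right)} = k - 3 F + F k$
$5646 l{\left(2,b{\left(-1,v \right)} \right)} = 5646 \left(\frac{15}{1} - 6 + 2 \cdot \frac{15}{1}\right) = 5646 \left(15 \cdot 1 - 6 + 2 \cdot 15 \cdot 1\right) = 5646 \left(15 - 6 + 2 \cdot 15\right) = 5646 \left(15 - 6 + 30\right) = 5646 \cdot 39 = 220194$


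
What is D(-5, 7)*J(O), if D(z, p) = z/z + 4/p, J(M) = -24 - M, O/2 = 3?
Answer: -330/7 ≈ -47.143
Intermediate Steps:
O = 6 (O = 2*3 = 6)
D(z, p) = 1 + 4/p
D(-5, 7)*J(O) = ((4 + 7)/7)*(-24 - 1*6) = ((1/7)*11)*(-24 - 6) = (11/7)*(-30) = -330/7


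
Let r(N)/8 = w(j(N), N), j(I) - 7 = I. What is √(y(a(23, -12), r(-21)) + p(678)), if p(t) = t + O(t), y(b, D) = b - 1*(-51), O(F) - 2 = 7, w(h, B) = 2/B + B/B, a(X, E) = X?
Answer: √761 ≈ 27.586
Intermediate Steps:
j(I) = 7 + I
w(h, B) = 1 + 2/B (w(h, B) = 2/B + 1 = 1 + 2/B)
r(N) = 8*(2 + N)/N (r(N) = 8*((2 + N)/N) = 8*(2 + N)/N)
O(F) = 9 (O(F) = 2 + 7 = 9)
y(b, D) = 51 + b (y(b, D) = b + 51 = 51 + b)
p(t) = 9 + t (p(t) = t + 9 = 9 + t)
√(y(a(23, -12), r(-21)) + p(678)) = √((51 + 23) + (9 + 678)) = √(74 + 687) = √761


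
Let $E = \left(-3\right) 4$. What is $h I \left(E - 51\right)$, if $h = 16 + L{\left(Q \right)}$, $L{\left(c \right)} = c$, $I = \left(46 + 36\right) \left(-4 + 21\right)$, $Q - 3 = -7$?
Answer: $-1053864$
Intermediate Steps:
$Q = -4$ ($Q = 3 - 7 = -4$)
$I = 1394$ ($I = 82 \cdot 17 = 1394$)
$E = -12$
$h = 12$ ($h = 16 - 4 = 12$)
$h I \left(E - 51\right) = 12 \cdot 1394 \left(-12 - 51\right) = 16728 \left(-12 - 51\right) = 16728 \left(-63\right) = -1053864$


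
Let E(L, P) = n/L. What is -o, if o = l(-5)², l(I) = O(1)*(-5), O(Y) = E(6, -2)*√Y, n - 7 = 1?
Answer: -400/9 ≈ -44.444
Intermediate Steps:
n = 8 (n = 7 + 1 = 8)
E(L, P) = 8/L
O(Y) = 4*√Y/3 (O(Y) = (8/6)*√Y = (8*(⅙))*√Y = 4*√Y/3)
l(I) = -20/3 (l(I) = (4*√1/3)*(-5) = ((4/3)*1)*(-5) = (4/3)*(-5) = -20/3)
o = 400/9 (o = (-20/3)² = 400/9 ≈ 44.444)
-o = -1*400/9 = -400/9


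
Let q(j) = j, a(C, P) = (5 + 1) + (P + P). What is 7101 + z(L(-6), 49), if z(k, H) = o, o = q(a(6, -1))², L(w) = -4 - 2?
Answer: 7117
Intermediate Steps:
a(C, P) = 6 + 2*P
L(w) = -6
o = 16 (o = (6 + 2*(-1))² = (6 - 2)² = 4² = 16)
z(k, H) = 16
7101 + z(L(-6), 49) = 7101 + 16 = 7117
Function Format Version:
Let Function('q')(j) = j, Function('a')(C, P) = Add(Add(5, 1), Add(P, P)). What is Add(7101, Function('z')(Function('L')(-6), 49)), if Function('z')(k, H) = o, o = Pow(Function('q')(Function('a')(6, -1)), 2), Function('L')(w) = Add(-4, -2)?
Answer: 7117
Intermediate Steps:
Function('a')(C, P) = Add(6, Mul(2, P))
Function('L')(w) = -6
o = 16 (o = Pow(Add(6, Mul(2, -1)), 2) = Pow(Add(6, -2), 2) = Pow(4, 2) = 16)
Function('z')(k, H) = 16
Add(7101, Function('z')(Function('L')(-6), 49)) = Add(7101, 16) = 7117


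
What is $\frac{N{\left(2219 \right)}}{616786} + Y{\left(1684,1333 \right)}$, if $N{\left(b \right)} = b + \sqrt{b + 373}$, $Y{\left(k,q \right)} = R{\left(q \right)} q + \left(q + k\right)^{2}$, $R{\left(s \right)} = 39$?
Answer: $\frac{5646229279155}{616786} + \frac{18 \sqrt{2}}{308393} \approx 9.1543 \cdot 10^{6}$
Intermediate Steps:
$Y{\left(k,q \right)} = \left(k + q\right)^{2} + 39 q$ ($Y{\left(k,q \right)} = 39 q + \left(q + k\right)^{2} = 39 q + \left(k + q\right)^{2} = \left(k + q\right)^{2} + 39 q$)
$N{\left(b \right)} = b + \sqrt{373 + b}$
$\frac{N{\left(2219 \right)}}{616786} + Y{\left(1684,1333 \right)} = \frac{2219 + \sqrt{373 + 2219}}{616786} + \left(\left(1684 + 1333\right)^{2} + 39 \cdot 1333\right) = \left(2219 + \sqrt{2592}\right) \frac{1}{616786} + \left(3017^{2} + 51987\right) = \left(2219 + 36 \sqrt{2}\right) \frac{1}{616786} + \left(9102289 + 51987\right) = \left(\frac{2219}{616786} + \frac{18 \sqrt{2}}{308393}\right) + 9154276 = \frac{5646229279155}{616786} + \frac{18 \sqrt{2}}{308393}$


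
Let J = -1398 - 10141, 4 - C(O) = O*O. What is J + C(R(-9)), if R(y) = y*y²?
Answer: -542976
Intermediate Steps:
R(y) = y³
C(O) = 4 - O² (C(O) = 4 - O*O = 4 - O²)
J = -11539
J + C(R(-9)) = -11539 + (4 - ((-9)³)²) = -11539 + (4 - 1*(-729)²) = -11539 + (4 - 1*531441) = -11539 + (4 - 531441) = -11539 - 531437 = -542976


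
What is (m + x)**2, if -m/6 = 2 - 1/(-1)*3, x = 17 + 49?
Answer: 1296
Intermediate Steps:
x = 66
m = -30 (m = -6*(2 - 1/(-1)*3) = -6*(2 - 1*(-1)*3) = -6*(2 + 1*3) = -6*(2 + 3) = -6*5 = -30)
(m + x)**2 = (-30 + 66)**2 = 36**2 = 1296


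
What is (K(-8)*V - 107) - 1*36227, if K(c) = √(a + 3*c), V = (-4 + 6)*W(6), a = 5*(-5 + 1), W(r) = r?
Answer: -36334 + 24*I*√11 ≈ -36334.0 + 79.599*I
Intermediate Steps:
a = -20 (a = 5*(-4) = -20)
V = 12 (V = (-4 + 6)*6 = 2*6 = 12)
K(c) = √(-20 + 3*c)
(K(-8)*V - 107) - 1*36227 = (√(-20 + 3*(-8))*12 - 107) - 1*36227 = (√(-20 - 24)*12 - 107) - 36227 = (√(-44)*12 - 107) - 36227 = ((2*I*√11)*12 - 107) - 36227 = (24*I*√11 - 107) - 36227 = (-107 + 24*I*√11) - 36227 = -36334 + 24*I*√11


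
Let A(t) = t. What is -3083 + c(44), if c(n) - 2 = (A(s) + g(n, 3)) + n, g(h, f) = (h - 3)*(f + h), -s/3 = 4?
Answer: -1122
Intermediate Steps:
s = -12 (s = -3*4 = -12)
g(h, f) = (-3 + h)*(f + h)
c(n) = -19 + n + n² (c(n) = 2 + ((-12 + (n² - 3*3 - 3*n + 3*n)) + n) = 2 + ((-12 + (n² - 9 - 3*n + 3*n)) + n) = 2 + ((-12 + (-9 + n²)) + n) = 2 + ((-21 + n²) + n) = 2 + (-21 + n + n²) = -19 + n + n²)
-3083 + c(44) = -3083 + (-19 + 44 + 44²) = -3083 + (-19 + 44 + 1936) = -3083 + 1961 = -1122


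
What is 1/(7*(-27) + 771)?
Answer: 1/582 ≈ 0.0017182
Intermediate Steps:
1/(7*(-27) + 771) = 1/(-189 + 771) = 1/582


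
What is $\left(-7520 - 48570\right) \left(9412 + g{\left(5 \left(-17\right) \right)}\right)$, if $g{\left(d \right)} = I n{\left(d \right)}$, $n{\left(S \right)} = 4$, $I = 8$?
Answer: $-529713960$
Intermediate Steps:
$g{\left(d \right)} = 32$ ($g{\left(d \right)} = 8 \cdot 4 = 32$)
$\left(-7520 - 48570\right) \left(9412 + g{\left(5 \left(-17\right) \right)}\right) = \left(-7520 - 48570\right) \left(9412 + 32\right) = \left(-56090\right) 9444 = -529713960$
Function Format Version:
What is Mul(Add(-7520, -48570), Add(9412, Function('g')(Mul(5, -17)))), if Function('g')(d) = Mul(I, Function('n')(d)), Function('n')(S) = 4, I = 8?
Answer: -529713960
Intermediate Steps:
Function('g')(d) = 32 (Function('g')(d) = Mul(8, 4) = 32)
Mul(Add(-7520, -48570), Add(9412, Function('g')(Mul(5, -17)))) = Mul(Add(-7520, -48570), Add(9412, 32)) = Mul(-56090, 9444) = -529713960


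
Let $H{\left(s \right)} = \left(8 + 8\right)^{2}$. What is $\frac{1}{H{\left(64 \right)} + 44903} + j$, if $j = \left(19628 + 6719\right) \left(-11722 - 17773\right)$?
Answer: $- \frac{35093274082634}{45159} \approx -7.771 \cdot 10^{8}$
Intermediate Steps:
$j = -777104765$ ($j = 26347 \left(-29495\right) = -777104765$)
$H{\left(s \right)} = 256$ ($H{\left(s \right)} = 16^{2} = 256$)
$\frac{1}{H{\left(64 \right)} + 44903} + j = \frac{1}{256 + 44903} - 777104765 = \frac{1}{45159} - 777104765 = - \frac{35093274082634}{45159}$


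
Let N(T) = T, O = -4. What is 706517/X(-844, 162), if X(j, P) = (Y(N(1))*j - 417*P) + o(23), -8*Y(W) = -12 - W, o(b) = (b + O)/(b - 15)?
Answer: -5652136/551385 ≈ -10.251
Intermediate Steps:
o(b) = (-4 + b)/(-15 + b) (o(b) = (b - 4)/(b - 15) = (-4 + b)/(-15 + b))
Y(W) = 3/2 + W/8 (Y(W) = -(-12 - W)/8 = 3/2 + W/8)
X(j, P) = 19/8 - 417*P + 13*j/8 (X(j, P) = ((3/2 + (⅛)*1)*j - 417*P) + (-4 + 23)/(-15 + 23) = ((3/2 + ⅛)*j - 417*P) + 19/8 = (13*j/8 - 417*P) + (⅛)*19 = (-417*P + 13*j/8) + 19/8 = 19/8 - 417*P + 13*j/8)
706517/X(-844, 162) = 706517/(19/8 - 417*162 + (13/8)*(-844)) = 706517/(19/8 - 67554 - 2743/2) = 706517/(-551385/8) = 706517*(-8/551385) = -5652136/551385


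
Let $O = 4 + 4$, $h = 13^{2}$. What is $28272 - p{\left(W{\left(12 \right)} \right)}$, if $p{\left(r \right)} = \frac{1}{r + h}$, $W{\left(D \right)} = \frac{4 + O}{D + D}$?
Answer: $\frac{9584206}{339} \approx 28272.0$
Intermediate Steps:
$h = 169$
$O = 8$
$W{\left(D \right)} = \frac{6}{D}$ ($W{\left(D \right)} = \frac{4 + 8}{D + D} = \frac{12}{2 D} = 12 \frac{1}{2 D} = \frac{6}{D}$)
$p{\left(r \right)} = \frac{1}{169 + r}$ ($p{\left(r \right)} = \frac{1}{r + 169} = \frac{1}{169 + r}$)
$28272 - p{\left(W{\left(12 \right)} \right)} = 28272 - \frac{1}{169 + \frac{6}{12}} = 28272 - \frac{1}{169 + 6 \cdot \frac{1}{12}} = 28272 - \frac{1}{169 + \frac{1}{2}} = 28272 - \frac{1}{\frac{339}{2}} = 28272 - \frac{2}{339} = \frac{9584206}{339}$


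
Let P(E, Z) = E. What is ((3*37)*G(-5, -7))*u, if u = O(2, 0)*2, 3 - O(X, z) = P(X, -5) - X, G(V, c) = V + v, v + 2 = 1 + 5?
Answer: -666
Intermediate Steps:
v = 4 (v = -2 + (1 + 5) = -2 + 6 = 4)
G(V, c) = 4 + V (G(V, c) = V + 4 = 4 + V)
O(X, z) = 3 (O(X, z) = 3 - (X - X) = 3 - 1*0 = 3 + 0 = 3)
u = 6 (u = 3*2 = 6)
((3*37)*G(-5, -7))*u = ((3*37)*(4 - 5))*6 = (111*(-1))*6 = -111*6 = -666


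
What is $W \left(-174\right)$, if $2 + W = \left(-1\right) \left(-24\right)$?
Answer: $-3828$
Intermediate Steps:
$W = 22$ ($W = -2 - -24 = -2 + 24 = 22$)
$W \left(-174\right) = 22 \left(-174\right) = -3828$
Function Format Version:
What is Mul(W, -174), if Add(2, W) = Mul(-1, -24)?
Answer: -3828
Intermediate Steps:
W = 22 (W = Add(-2, Mul(-1, -24)) = Add(-2, 24) = 22)
Mul(W, -174) = Mul(22, -174) = -3828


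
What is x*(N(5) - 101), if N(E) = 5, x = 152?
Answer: -14592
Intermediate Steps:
x*(N(5) - 101) = 152*(5 - 101) = 152*(-96) = -14592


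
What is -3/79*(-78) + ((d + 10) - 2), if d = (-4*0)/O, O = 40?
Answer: 866/79 ≈ 10.962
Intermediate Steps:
d = 0 (d = -4*0/40 = 0*(1/40) = 0)
-3/79*(-78) + ((d + 10) - 2) = -3/79*(-78) + ((0 + 10) - 2) = -3*1/79*(-78) + (10 - 2) = -3/79*(-78) + 8 = 234/79 + 8 = 866/79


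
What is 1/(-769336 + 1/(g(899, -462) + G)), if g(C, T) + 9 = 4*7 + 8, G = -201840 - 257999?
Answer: -459812/353749924833 ≈ -1.2998e-6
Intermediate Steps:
G = -459839
g(C, T) = 27 (g(C, T) = -9 + (4*7 + 8) = -9 + (28 + 8) = -9 + 36 = 27)
1/(-769336 + 1/(g(899, -462) + G)) = 1/(-769336 + 1/(27 - 459839)) = 1/(-769336 + 1/(-459812)) = 1/(-769336 - 1/459812) = 1/(-353749924833/459812) = -459812/353749924833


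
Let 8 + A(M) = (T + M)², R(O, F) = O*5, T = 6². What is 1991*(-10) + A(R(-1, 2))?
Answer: -18957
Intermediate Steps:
T = 36
R(O, F) = 5*O
A(M) = -8 + (36 + M)²
1991*(-10) + A(R(-1, 2)) = 1991*(-10) + (-8 + (36 + 5*(-1))²) = -19910 + (-8 + (36 - 5)²) = -19910 + (-8 + 31²) = -19910 + (-8 + 961) = -19910 + 953 = -18957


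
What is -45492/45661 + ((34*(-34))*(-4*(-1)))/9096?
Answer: -78116462/51916557 ≈ -1.5047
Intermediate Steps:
-45492/45661 + ((34*(-34))*(-4*(-1)))/9096 = -45492*1/45661 - 1156*4*(1/9096) = -45492/45661 - 4624*1/9096 = -45492/45661 - 578/1137 = -78116462/51916557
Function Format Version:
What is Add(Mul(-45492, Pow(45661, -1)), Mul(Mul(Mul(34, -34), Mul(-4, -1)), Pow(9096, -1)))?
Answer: Rational(-78116462, 51916557) ≈ -1.5047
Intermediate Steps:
Add(Mul(-45492, Pow(45661, -1)), Mul(Mul(Mul(34, -34), Mul(-4, -1)), Pow(9096, -1))) = Add(Mul(-45492, Rational(1, 45661)), Mul(Mul(-1156, 4), Rational(1, 9096))) = Add(Rational(-45492, 45661), Mul(-4624, Rational(1, 9096))) = Add(Rational(-45492, 45661), Rational(-578, 1137)) = Rational(-78116462, 51916557)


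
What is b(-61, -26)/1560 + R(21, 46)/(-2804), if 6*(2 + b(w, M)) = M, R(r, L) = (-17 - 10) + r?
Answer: -6299/3280680 ≈ -0.0019200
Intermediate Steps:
R(r, L) = -27 + r
b(w, M) = -2 + M/6
b(-61, -26)/1560 + R(21, 46)/(-2804) = (-2 + (1/6)*(-26))/1560 + (-27 + 21)/(-2804) = (-2 - 13/3)*(1/1560) - 6*(-1/2804) = -19/3*1/1560 + 3/1402 = -19/4680 + 3/1402 = -6299/3280680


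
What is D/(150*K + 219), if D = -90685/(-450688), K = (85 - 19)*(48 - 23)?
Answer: 12955/15949140096 ≈ 8.1227e-7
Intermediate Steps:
K = 1650 (K = 66*25 = 1650)
D = 12955/64384 (D = -90685*(-1/450688) = 12955/64384 ≈ 0.20121)
D/(150*K + 219) = 12955/(64384*(150*1650 + 219)) = 12955/(64384*(247500 + 219)) = (12955/64384)/247719 = (12955/64384)*(1/247719) = 12955/15949140096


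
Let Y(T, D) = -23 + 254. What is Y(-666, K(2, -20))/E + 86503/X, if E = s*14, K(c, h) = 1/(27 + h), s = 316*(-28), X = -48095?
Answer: -1532344223/851089120 ≈ -1.8005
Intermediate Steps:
s = -8848
E = -123872 (E = -8848*14 = -123872)
Y(T, D) = 231
Y(-666, K(2, -20))/E + 86503/X = 231/(-123872) + 86503/(-48095) = 231*(-1/123872) + 86503*(-1/48095) = -33/17696 - 86503/48095 = -1532344223/851089120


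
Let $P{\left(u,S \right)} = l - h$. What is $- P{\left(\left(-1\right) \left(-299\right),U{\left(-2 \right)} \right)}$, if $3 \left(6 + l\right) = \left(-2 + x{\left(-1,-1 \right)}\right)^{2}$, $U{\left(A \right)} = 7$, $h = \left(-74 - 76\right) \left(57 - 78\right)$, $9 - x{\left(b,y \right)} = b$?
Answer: $\frac{9404}{3} \approx 3134.7$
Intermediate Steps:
$x{\left(b,y \right)} = 9 - b$
$h = 3150$ ($h = \left(-150\right) \left(-21\right) = 3150$)
$l = \frac{46}{3}$ ($l = -6 + \frac{\left(-2 + \left(9 - -1\right)\right)^{2}}{3} = -6 + \frac{\left(-2 + \left(9 + 1\right)\right)^{2}}{3} = -6 + \frac{\left(-2 + 10\right)^{2}}{3} = -6 + \frac{8^{2}}{3} = -6 + \frac{1}{3} \cdot 64 = -6 + \frac{64}{3} = \frac{46}{3} \approx 15.333$)
$P{\left(u,S \right)} = - \frac{9404}{3}$ ($P{\left(u,S \right)} = \frac{46}{3} - 3150 = - \frac{9404}{3}$)
$- P{\left(\left(-1\right) \left(-299\right),U{\left(-2 \right)} \right)} = \left(-1\right) \left(- \frac{9404}{3}\right) = \frac{9404}{3}$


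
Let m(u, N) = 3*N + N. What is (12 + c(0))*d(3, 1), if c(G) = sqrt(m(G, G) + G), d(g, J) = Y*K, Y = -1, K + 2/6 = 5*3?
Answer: -176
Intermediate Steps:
K = 44/3 (K = -1/3 + 5*3 = -1/3 + 15 = 44/3 ≈ 14.667)
d(g, J) = -44/3 (d(g, J) = -1*44/3 = -44/3)
m(u, N) = 4*N
c(G) = sqrt(5)*sqrt(G) (c(G) = sqrt(4*G + G) = sqrt(5*G) = sqrt(5)*sqrt(G))
(12 + c(0))*d(3, 1) = (12 + sqrt(5)*sqrt(0))*(-44/3) = (12 + sqrt(5)*0)*(-44/3) = (12 + 0)*(-44/3) = 12*(-44/3) = -176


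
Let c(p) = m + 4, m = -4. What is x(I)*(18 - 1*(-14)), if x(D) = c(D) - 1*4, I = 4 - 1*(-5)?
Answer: -128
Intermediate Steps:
I = 9 (I = 4 + 5 = 9)
c(p) = 0 (c(p) = -4 + 4 = 0)
x(D) = -4 (x(D) = 0 - 1*4 = 0 - 4 = -4)
x(I)*(18 - 1*(-14)) = -4*(18 - 1*(-14)) = -4*(18 + 14) = -4*32 = -128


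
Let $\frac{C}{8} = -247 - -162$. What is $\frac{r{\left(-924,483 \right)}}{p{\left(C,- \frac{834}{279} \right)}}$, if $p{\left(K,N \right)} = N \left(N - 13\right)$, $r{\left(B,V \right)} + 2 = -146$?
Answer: $- \frac{640026}{206693} \approx -3.0965$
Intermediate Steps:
$C = -680$ ($C = 8 \left(-247 - -162\right) = 8 \left(-247 + 162\right) = 8 \left(-85\right) = -680$)
$r{\left(B,V \right)} = -148$ ($r{\left(B,V \right)} = -2 - 146 = -148$)
$p{\left(K,N \right)} = N \left(-13 + N\right)$
$\frac{r{\left(-924,483 \right)}}{p{\left(C,- \frac{834}{279} \right)}} = - \frac{148}{- \frac{834}{279} \left(-13 - \frac{834}{279}\right)} = - \frac{148}{\left(-834\right) \frac{1}{279} \left(-13 - \frac{278}{93}\right)} = - \frac{148}{\left(- \frac{278}{93}\right) \left(-13 - \frac{278}{93}\right)} = - \frac{148}{\left(- \frac{278}{93}\right) \left(- \frac{1487}{93}\right)} = - \frac{148}{\frac{413386}{8649}} = \left(-148\right) \frac{8649}{413386} = - \frac{640026}{206693}$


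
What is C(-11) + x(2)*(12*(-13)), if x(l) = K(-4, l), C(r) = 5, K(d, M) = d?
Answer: 629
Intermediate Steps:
x(l) = -4
C(-11) + x(2)*(12*(-13)) = 5 - 48*(-13) = 5 - 4*(-156) = 5 + 624 = 629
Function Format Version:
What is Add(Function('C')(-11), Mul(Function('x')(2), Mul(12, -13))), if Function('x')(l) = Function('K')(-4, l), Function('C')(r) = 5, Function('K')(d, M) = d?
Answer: 629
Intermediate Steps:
Function('x')(l) = -4
Add(Function('C')(-11), Mul(Function('x')(2), Mul(12, -13))) = Add(5, Mul(-4, Mul(12, -13))) = Add(5, Mul(-4, -156)) = Add(5, 624) = 629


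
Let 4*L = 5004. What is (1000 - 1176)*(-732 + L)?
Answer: -91344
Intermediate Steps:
L = 1251 (L = (¼)*5004 = 1251)
(1000 - 1176)*(-732 + L) = (1000 - 1176)*(-732 + 1251) = -176*519 = -91344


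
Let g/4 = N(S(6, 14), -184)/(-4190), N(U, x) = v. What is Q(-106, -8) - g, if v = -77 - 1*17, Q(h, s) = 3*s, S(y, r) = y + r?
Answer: -50468/2095 ≈ -24.090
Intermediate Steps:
S(y, r) = r + y
v = -94 (v = -77 - 17 = -94)
N(U, x) = -94
g = 188/2095 (g = 4*(-94/(-4190)) = 4*(-94*(-1/4190)) = 4*(47/2095) = 188/2095 ≈ 0.089737)
Q(-106, -8) - g = 3*(-8) - 1*188/2095 = -24 - 188/2095 = -50468/2095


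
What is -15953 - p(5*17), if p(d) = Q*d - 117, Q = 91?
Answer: -23571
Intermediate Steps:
p(d) = -117 + 91*d (p(d) = 91*d - 117 = -117 + 91*d)
-15953 - p(5*17) = -15953 - (-117 + 91*(5*17)) = -15953 - (-117 + 91*85) = -15953 - (-117 + 7735) = -15953 - 1*7618 = -15953 - 7618 = -23571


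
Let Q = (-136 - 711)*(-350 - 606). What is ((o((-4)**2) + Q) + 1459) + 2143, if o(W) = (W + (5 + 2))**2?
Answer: 813863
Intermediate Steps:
Q = 809732 (Q = -847*(-956) = 809732)
o(W) = (7 + W)**2 (o(W) = (W + 7)**2 = (7 + W)**2)
((o((-4)**2) + Q) + 1459) + 2143 = (((7 + (-4)**2)**2 + 809732) + 1459) + 2143 = (((7 + 16)**2 + 809732) + 1459) + 2143 = ((23**2 + 809732) + 1459) + 2143 = ((529 + 809732) + 1459) + 2143 = (810261 + 1459) + 2143 = 811720 + 2143 = 813863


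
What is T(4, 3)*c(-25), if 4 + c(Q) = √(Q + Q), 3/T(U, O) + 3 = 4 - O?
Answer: 6 - 15*I*√2/2 ≈ 6.0 - 10.607*I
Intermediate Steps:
T(U, O) = 3/(1 - O) (T(U, O) = 3/(-3 + (4 - O)) = 3/(1 - O))
c(Q) = -4 + √2*√Q (c(Q) = -4 + √(Q + Q) = -4 + √(2*Q) = -4 + √2*√Q)
T(4, 3)*c(-25) = (-3/(-1 + 3))*(-4 + √2*√(-25)) = (-3/2)*(-4 + √2*(5*I)) = (-3*½)*(-4 + 5*I*√2) = -3*(-4 + 5*I*√2)/2 = 6 - 15*I*√2/2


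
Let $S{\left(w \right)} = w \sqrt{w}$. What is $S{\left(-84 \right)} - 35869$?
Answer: $-35869 - 168 i \sqrt{21} \approx -35869.0 - 769.87 i$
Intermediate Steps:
$S{\left(w \right)} = w^{\frac{3}{2}}$
$S{\left(-84 \right)} - 35869 = \left(-84\right)^{\frac{3}{2}} - 35869 = - 168 i \sqrt{21} - 35869 = -35869 - 168 i \sqrt{21}$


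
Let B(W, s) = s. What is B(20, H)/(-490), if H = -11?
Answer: 11/490 ≈ 0.022449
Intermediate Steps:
B(20, H)/(-490) = -11/(-490) = -11*(-1/490) = 11/490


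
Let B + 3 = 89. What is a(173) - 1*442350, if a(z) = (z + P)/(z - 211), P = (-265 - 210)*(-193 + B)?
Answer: -8430149/19 ≈ -4.4369e+5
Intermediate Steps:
B = 86 (B = -3 + 89 = 86)
P = 50825 (P = (-265 - 210)*(-193 + 86) = -475*(-107) = 50825)
a(z) = (50825 + z)/(-211 + z) (a(z) = (z + 50825)/(z - 211) = (50825 + z)/(-211 + z))
a(173) - 1*442350 = (50825 + 173)/(-211 + 173) - 1*442350 = 50998/(-38) - 442350 = -1/38*50998 - 442350 = -25499/19 - 442350 = -8430149/19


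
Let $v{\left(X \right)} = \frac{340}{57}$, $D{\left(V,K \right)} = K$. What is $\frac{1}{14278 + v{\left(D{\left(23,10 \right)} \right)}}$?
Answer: $\frac{57}{814186} \approx 7.0009 \cdot 10^{-5}$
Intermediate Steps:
$v{\left(X \right)} = \frac{340}{57}$ ($v{\left(X \right)} = 340 \cdot \frac{1}{57} = \frac{340}{57}$)
$\frac{1}{14278 + v{\left(D{\left(23,10 \right)} \right)}} = \frac{1}{14278 + \frac{340}{57}} = \frac{1}{\frac{814186}{57}} = \frac{57}{814186}$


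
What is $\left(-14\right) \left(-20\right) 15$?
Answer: $4200$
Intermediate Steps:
$\left(-14\right) \left(-20\right) 15 = 280 \cdot 15 = 4200$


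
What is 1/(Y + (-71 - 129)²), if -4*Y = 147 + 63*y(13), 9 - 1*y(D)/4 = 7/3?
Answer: 4/158173 ≈ 2.5289e-5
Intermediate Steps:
y(D) = 80/3 (y(D) = 36 - 28/3 = 80/3)
Y = -1827/4 (Y = -(147 + 63*(80/3))/4 = -(147 + 1680)/4 = -¼*1827 = -1827/4 ≈ -456.75)
1/(Y + (-71 - 129)²) = 1/(-1827/4 + (-71 - 129)²) = 1/(-1827/4 + (-200)²) = 1/(-1827/4 + 40000) = 1/(158173/4) = 4/158173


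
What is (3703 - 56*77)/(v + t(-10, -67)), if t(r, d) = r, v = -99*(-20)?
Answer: -609/1970 ≈ -0.30914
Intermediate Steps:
v = 1980
(3703 - 56*77)/(v + t(-10, -67)) = (3703 - 56*77)/(1980 - 10) = (3703 - 4312)/1970 = -609*1/1970 = -609/1970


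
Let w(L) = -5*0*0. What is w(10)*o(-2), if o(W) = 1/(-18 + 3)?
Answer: 0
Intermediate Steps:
o(W) = -1/15 (o(W) = 1/(-15) = -1/15)
w(L) = 0 (w(L) = 0*0 = 0)
w(10)*o(-2) = 0*(-1/15) = 0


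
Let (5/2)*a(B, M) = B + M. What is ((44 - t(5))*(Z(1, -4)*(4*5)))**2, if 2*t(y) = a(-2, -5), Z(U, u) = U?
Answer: 824464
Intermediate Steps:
a(B, M) = 2*B/5 + 2*M/5 (a(B, M) = 2*(B + M)/5 = 2*B/5 + 2*M/5)
t(y) = -7/5 (t(y) = ((2/5)*(-2) + (2/5)*(-5))/2 = (-4/5 - 2)/2 = (1/2)*(-14/5) = -7/5)
((44 - t(5))*(Z(1, -4)*(4*5)))**2 = ((44 - 1*(-7/5))*(1*(4*5)))**2 = ((44 + 7/5)*(1*20))**2 = ((227/5)*20)**2 = 908**2 = 824464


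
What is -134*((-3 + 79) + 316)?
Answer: -52528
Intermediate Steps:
-134*((-3 + 79) + 316) = -134*(76 + 316) = -134*392 = -52528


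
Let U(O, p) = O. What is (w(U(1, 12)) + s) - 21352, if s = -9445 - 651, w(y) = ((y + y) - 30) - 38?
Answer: -31514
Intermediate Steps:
w(y) = -68 + 2*y (w(y) = (2*y - 30) - 38 = (-30 + 2*y) - 38 = -68 + 2*y)
s = -10096
(w(U(1, 12)) + s) - 21352 = ((-68 + 2*1) - 10096) - 21352 = ((-68 + 2) - 10096) - 21352 = (-66 - 10096) - 21352 = -10162 - 21352 = -31514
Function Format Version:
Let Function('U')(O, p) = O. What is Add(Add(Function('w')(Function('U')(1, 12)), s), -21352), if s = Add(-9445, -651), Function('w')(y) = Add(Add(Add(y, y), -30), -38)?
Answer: -31514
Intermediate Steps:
Function('w')(y) = Add(-68, Mul(2, y)) (Function('w')(y) = Add(Add(Mul(2, y), -30), -38) = Add(Add(-30, Mul(2, y)), -38) = Add(-68, Mul(2, y)))
s = -10096
Add(Add(Function('w')(Function('U')(1, 12)), s), -21352) = Add(Add(Add(-68, Mul(2, 1)), -10096), -21352) = Add(Add(Add(-68, 2), -10096), -21352) = Add(Add(-66, -10096), -21352) = Add(-10162, -21352) = -31514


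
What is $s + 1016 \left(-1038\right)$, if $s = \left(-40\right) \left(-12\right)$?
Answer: $-1054128$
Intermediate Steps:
$s = 480$
$s + 1016 \left(-1038\right) = 480 + 1016 \left(-1038\right) = 480 - 1054608 = -1054128$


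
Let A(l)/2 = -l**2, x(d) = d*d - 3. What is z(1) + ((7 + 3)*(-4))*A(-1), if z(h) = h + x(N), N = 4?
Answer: 94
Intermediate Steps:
x(d) = -3 + d**2 (x(d) = d**2 - 3 = -3 + d**2)
z(h) = 13 + h (z(h) = h + (-3 + 4**2) = h + (-3 + 16) = h + 13 = 13 + h)
A(l) = -2*l**2 (A(l) = 2*(-l**2) = -2*l**2)
z(1) + ((7 + 3)*(-4))*A(-1) = (13 + 1) + ((7 + 3)*(-4))*(-2*(-1)**2) = 14 + (10*(-4))*(-2*1) = 14 - 40*(-2) = 14 + 80 = 94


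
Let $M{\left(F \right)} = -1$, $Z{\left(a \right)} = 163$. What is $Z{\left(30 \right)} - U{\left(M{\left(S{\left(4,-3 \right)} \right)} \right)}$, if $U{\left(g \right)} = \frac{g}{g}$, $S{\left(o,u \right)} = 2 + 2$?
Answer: $162$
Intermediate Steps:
$S{\left(o,u \right)} = 4$
$U{\left(g \right)} = 1$
$Z{\left(30 \right)} - U{\left(M{\left(S{\left(4,-3 \right)} \right)} \right)} = 163 - 1 = 162$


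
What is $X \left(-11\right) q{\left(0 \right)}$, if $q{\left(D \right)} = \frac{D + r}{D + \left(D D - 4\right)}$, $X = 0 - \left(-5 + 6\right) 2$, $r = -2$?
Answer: $11$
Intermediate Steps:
$X = -2$ ($X = 0 - 1 \cdot 2 = 0 - 2 = -2$)
$q{\left(D \right)} = \frac{-2 + D}{-4 + D + D^{2}}$ ($q{\left(D \right)} = \frac{D - 2}{D + \left(D D - 4\right)} = \frac{-2 + D}{D + \left(D^{2} - 4\right)} = \frac{-2 + D}{D + \left(-4 + D^{2}\right)} = \frac{-2 + D}{-4 + D + D^{2}}$)
$X \left(-11\right) q{\left(0 \right)} = \left(-2\right) \left(-11\right) \frac{-2 + 0}{-4 + 0 + 0^{2}} = 22 \frac{1}{-4 + 0 + 0} \left(-2\right) = 22 \frac{1}{-4} \left(-2\right) = 22 \left(\left(- \frac{1}{4}\right) \left(-2\right)\right) = 22 \cdot \frac{1}{2} = 11$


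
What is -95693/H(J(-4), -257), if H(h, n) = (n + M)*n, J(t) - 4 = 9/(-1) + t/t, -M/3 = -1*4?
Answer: -95693/62965 ≈ -1.5198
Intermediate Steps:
M = 12 (M = -(-3)*4 = -3*(-4) = 12)
J(t) = -4 (J(t) = 4 + (9/(-1) + t/t) = 4 + (9*(-1) + 1) = 4 + (-9 + 1) = 4 - 8 = -4)
H(h, n) = n*(12 + n) (H(h, n) = (n + 12)*n = (12 + n)*n = n*(12 + n))
-95693/H(J(-4), -257) = -95693*(-1/(257*(12 - 257))) = -95693/((-257*(-245))) = -95693/62965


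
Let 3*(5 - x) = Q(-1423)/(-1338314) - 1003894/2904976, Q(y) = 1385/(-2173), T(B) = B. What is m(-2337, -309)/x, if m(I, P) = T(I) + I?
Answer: -3290544422506896944/3601148373727783 ≈ -913.75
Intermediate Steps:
Q(y) = -1385/2173 (Q(y) = 1385*(-1/2173) = -1385/2173)
m(I, P) = 2*I (m(I, P) = I + I = 2*I)
x = 10803445121183349/2112031079914568 (x = 5 - (-1385/2173/(-1338314) - 1003894/2904976)/3 = 5 - (-1385/2173*(-1/1338314) - 1003894*1/2904976)/3 = 5 - (1385/2908156322 - 501947/1452488)/3 = 5 - ⅓*(-729869164831527/2112031079914568) = 5 + 243289721610509/2112031079914568 = 10803445121183349/2112031079914568 ≈ 5.1152)
m(-2337, -309)/x = (2*(-2337))/(10803445121183349/2112031079914568) = -4674*2112031079914568/10803445121183349 = -3290544422506896944/3601148373727783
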